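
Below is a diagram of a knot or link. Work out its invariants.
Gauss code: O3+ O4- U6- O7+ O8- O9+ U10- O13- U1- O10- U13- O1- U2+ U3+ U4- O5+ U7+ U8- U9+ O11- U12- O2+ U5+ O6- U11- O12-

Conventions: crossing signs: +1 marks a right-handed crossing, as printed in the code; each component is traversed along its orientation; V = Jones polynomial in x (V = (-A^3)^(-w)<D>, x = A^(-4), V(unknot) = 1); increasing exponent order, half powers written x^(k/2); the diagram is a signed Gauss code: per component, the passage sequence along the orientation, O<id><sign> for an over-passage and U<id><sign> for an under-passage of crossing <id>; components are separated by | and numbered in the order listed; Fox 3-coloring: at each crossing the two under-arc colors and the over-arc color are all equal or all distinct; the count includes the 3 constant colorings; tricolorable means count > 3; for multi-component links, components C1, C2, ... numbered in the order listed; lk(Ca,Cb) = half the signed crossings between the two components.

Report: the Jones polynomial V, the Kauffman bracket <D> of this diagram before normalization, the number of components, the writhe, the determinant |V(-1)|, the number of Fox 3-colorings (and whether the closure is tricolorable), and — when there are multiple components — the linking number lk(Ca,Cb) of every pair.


Jones polynomial: V(x) = x^-7 - 3x^-6 + 4x^-5 - 6x^-4 + 7x^-3 - 6x^-2 + 6x^-1 - 3 + 2x - x^2
<D> = A^-17 - 2A^-13 + 3A^-9 - 6A^-5 + 6A^-1 - 7A^3 + 6A^7 - 4A^11 + 3A^15 - A^19; writhe -3
components 1, writhe -3 (13 crossings)
3-colorings: 9 of 3^13, det 39 — tricolorable
note: det 39 = |V(-1)|; divisible by 3, so tricolorable


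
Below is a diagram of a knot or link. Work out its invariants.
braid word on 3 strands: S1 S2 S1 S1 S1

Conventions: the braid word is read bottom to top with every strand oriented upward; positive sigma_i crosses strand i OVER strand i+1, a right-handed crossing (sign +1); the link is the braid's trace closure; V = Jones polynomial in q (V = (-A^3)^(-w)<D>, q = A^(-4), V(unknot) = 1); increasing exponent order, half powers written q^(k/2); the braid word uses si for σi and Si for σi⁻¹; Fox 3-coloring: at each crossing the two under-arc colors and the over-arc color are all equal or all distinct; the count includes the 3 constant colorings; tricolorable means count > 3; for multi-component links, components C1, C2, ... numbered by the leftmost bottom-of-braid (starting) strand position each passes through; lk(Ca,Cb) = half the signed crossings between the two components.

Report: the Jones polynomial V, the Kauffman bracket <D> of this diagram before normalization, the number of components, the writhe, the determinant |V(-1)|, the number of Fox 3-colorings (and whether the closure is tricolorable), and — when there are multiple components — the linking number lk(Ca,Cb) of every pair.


Jones polynomial: V(q) = -q^(-11/2) + q^(-9/2) - q^(-7/2) - q^(-3/2)
<D> = A^-9 + A^-1 - A^3 + A^7; writhe -5
components 2, writhe -5 (5 crossings)
linking number lk(C1,C2) = -2
3-colorings: 3 of 3^5, det 4 — not tricolorable
note: w = -5 shifts under R1 moves; the (-A^3)^(5) factor cancels that in V


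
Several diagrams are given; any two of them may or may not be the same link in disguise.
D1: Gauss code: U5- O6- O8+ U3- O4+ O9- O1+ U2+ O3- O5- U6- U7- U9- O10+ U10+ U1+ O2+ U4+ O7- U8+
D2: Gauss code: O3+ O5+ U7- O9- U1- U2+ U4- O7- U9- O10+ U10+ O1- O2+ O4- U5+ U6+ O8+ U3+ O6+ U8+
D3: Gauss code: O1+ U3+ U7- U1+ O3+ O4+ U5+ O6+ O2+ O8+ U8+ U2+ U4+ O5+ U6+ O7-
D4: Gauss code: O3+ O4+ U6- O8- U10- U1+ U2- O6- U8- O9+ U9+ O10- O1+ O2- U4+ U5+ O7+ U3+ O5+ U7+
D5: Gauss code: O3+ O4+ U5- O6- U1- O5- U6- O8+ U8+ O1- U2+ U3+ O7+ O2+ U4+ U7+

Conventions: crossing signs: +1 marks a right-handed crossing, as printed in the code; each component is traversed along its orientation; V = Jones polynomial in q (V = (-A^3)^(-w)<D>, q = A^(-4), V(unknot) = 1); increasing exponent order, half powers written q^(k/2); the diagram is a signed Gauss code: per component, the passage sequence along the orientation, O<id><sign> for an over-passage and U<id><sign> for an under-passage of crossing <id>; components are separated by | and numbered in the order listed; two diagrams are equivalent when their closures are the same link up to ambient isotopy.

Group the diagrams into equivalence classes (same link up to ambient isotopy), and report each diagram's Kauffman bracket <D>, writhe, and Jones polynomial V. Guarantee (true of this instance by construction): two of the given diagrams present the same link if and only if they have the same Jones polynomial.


equivalence classes: {D1} | {D2, D4, D5} | {D3}
D1 (bracket A^-8 - A^-4 + 2 - 2A^4 + A^8 - A^12 + A^16; 10 crossings at w = 0): V = q^-4 - q^-3 + q^-2 - 2q^-1 + 2 - q + q^2
V(D2) = -q^-3 + q^-2 - q^-1 + 3 - q + q^2 - q^3  (w +2, c 10, <D> = -A^-6 + A^-2 - A^2 + 3A^6 - A^10 + A^14 - A^18)
V(D3) = q + q^3 - q^4  (w +6, c 8, <D> = -A^2 + A^6 + A^14)
V(D4) = -q^-3 + q^-2 - q^-1 + 3 - q + q^2 - q^3  (w +2, c 10, <D> = -A^-6 + A^-2 - A^2 + 3A^6 - A^10 + A^14 - A^18)
D5 (bracket -A^-6 + A^-2 - A^2 + 3A^6 - A^10 + A^14 - A^18; 8 crossings at w = +2): V = -q^-3 + q^-2 - q^-1 + 3 - q + q^2 - q^3
key observation: V(q) takes 3 values over 5 diagrams, fixing the grouping


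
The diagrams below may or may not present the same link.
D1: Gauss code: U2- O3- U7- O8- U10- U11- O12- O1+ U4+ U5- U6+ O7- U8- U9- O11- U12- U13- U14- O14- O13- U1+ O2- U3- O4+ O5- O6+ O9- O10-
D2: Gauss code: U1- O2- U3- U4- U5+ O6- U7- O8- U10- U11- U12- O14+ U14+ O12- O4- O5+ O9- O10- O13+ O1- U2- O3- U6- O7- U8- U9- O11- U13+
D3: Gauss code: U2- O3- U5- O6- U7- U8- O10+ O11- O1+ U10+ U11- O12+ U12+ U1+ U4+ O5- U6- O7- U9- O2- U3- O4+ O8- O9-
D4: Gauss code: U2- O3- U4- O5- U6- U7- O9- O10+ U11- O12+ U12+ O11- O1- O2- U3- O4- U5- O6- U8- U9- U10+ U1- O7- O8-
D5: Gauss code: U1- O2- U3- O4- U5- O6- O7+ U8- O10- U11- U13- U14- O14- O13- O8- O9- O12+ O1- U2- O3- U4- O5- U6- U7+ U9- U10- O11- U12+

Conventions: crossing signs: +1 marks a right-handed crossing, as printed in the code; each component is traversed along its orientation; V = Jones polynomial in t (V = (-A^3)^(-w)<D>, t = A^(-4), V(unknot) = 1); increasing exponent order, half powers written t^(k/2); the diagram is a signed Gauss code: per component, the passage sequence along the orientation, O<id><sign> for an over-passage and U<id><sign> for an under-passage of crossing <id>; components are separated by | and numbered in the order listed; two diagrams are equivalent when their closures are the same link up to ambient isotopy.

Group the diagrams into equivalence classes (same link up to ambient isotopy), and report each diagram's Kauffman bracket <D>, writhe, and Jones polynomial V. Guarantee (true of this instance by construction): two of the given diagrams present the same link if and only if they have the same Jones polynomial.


classes: {D1, D3} | {D2, D4, D5}
V(D1) = t^-8 - 2t^-7 + t^-6 - 2t^-5 + 2t^-4 + t^-2  [14 crossings, <D> = A^-16 + 2A^-8 - 2A^-4 + 1 - 2A^4 + A^8, w = -8]
D2 (bracket A^-12 + A^-4 - 1 + A^4 - A^8 + A^12 - A^16; 14 crossings at w = -8): V = -t^-10 + t^-9 - t^-8 + t^-7 - t^-6 + t^-5 + t^-3
V(D3) = t^-8 - 2t^-7 + t^-6 - 2t^-5 + 2t^-4 + t^-2  (w -4, c 12, <D> = A^-4 + 2A^4 - 2A^8 + A^12 - 2A^16 + A^20)
V(D4) = -t^-10 + t^-9 - t^-8 + t^-7 - t^-6 + t^-5 + t^-3  (w -8, c 12, <D> = A^-12 + A^-4 - 1 + A^4 - A^8 + A^12 - A^16)
V(D5) = -t^-10 + t^-9 - t^-8 + t^-7 - t^-6 + t^-5 + t^-3  (w -10, c 14, <D> = A^-18 + A^-10 - A^-6 + A^-2 - A^2 + A^6 - A^10)
note: 2 classes among 5 diagrams; unequal V(t) rules out equality


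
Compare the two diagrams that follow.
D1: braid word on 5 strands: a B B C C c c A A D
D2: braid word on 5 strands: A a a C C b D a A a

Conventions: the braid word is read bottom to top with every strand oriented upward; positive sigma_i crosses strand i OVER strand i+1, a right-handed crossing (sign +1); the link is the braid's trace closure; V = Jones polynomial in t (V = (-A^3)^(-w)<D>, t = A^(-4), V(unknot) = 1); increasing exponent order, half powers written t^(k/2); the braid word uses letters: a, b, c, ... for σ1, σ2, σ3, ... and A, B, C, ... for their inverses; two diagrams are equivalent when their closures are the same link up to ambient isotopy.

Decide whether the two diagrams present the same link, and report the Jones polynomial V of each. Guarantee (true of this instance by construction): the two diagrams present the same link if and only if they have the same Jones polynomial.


same link: no
V(D1) = t^-3 + t^-2 + t^-1 + 1  [10 crossings, <D> = A^-12 + A^-8 + A^-4 + 1, w = -4]
V(D2) = t^-2 + 2 + t^2  [10 crossings, <D> = A^-8 + 2 + A^8, w = 0]
insight: 2 classes among 2 diagrams; unequal V(t) rules out equality


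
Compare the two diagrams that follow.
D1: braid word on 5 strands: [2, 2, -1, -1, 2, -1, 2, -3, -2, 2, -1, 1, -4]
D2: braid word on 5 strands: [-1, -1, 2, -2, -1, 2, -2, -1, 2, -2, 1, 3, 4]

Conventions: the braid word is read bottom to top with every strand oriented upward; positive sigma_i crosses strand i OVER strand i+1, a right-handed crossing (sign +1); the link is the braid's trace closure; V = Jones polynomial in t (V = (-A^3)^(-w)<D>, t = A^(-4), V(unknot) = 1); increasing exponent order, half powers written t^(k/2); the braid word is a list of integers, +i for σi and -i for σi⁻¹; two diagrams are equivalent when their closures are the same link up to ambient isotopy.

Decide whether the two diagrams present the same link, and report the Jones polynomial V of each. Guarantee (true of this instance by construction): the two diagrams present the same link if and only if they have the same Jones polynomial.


same link: no
V(D1) = t^(-5/2) - 2t^(-3/2) + 2t^(-1/2) - 4t^(1/2) + 3t^(3/2) - 3t^(5/2) + 2t^(7/2) - t^(9/2)  [13 crossings, <D> = A^-21 - 2A^-17 + 3A^-13 - 3A^-9 + 4A^-5 - 2A^-1 + 2A^3 - A^7, w = -1]
V(D2) = t^(-9/2) - t^(-5/2) - t^(-3/2) - t^(-1/2)  [13 crossings, <D> = A^-1 + A^3 + A^7 - A^15, w = -1]
insight: 2 classes among 2 diagrams; unequal V(t) rules out equality


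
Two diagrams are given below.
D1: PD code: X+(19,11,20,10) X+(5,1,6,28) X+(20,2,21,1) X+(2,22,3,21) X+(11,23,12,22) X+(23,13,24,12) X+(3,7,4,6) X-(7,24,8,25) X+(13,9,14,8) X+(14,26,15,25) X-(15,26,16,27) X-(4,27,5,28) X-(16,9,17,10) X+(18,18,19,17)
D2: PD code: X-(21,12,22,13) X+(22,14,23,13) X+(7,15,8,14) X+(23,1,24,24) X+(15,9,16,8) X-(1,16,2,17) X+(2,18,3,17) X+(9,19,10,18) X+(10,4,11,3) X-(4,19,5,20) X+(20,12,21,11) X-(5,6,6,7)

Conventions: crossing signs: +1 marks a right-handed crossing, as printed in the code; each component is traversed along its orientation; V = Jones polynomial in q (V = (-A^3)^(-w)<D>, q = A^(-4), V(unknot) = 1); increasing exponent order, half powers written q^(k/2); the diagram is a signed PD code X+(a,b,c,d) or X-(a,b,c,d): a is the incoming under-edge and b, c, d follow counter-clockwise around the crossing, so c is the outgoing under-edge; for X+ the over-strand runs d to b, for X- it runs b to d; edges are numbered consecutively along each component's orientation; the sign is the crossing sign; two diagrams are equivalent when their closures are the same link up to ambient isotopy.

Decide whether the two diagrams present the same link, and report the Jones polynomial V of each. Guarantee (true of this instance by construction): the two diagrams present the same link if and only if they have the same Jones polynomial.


same link: yes
V(D1) = q - q^2 + 2q^3 - q^4 + q^5 - q^6  [14 crossings, <D> = -A^-6 + A^-2 - A^2 + 2A^6 - A^10 + A^14, w = +6]
V(D2) = q - q^2 + 2q^3 - q^4 + q^5 - q^6  [12 crossings, <D> = -A^-12 + A^-8 - A^-4 + 2 - A^4 + A^8, w = +4]
insight: Reidemeister moves carry D1 (14 crossings) to D2 (12)


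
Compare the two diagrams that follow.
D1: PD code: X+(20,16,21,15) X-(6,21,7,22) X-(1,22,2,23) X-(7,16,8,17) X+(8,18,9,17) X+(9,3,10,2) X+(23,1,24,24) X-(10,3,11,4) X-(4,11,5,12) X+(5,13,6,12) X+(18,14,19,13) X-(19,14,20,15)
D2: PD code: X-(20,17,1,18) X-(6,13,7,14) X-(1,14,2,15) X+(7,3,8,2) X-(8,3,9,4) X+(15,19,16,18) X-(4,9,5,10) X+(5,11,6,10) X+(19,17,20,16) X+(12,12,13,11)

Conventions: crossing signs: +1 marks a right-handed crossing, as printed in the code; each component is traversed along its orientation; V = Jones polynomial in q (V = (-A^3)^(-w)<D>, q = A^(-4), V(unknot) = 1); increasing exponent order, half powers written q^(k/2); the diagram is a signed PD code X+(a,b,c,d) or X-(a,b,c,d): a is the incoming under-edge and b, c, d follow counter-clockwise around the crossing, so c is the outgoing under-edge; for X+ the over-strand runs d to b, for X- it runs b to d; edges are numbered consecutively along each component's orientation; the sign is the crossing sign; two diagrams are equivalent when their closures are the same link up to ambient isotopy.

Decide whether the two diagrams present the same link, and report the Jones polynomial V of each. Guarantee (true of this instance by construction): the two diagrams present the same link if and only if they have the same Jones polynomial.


same link: yes
V(D1) = 1  [12 crossings, <D> = 1, w = 0]
V(D2) = 1  (w 0, c 10, <D> = 1)
note: from 12 to 10 crossings by R-moves: one link, two diagrams


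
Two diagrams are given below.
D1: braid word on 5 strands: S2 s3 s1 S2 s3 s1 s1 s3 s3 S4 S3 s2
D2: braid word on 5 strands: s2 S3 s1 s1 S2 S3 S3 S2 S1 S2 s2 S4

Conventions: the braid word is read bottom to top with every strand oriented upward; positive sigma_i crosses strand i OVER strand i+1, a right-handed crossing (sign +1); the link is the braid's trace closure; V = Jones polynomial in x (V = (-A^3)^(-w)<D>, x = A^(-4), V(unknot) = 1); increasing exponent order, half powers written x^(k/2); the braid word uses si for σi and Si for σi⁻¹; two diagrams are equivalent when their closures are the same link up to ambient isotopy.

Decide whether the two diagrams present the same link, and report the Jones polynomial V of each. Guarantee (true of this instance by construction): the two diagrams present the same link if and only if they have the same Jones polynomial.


equivalent: no
V(D1) = x^2 + 2x^4 - 2x^5 + x^6 - 2x^7 + x^8  (w +4, c 12, <D> = A^-20 - 2A^-16 + A^-12 - 2A^-8 + 2A^-4 + A^4)
V(D2) = x^-5 - 2x^-4 + 2x^-3 - 2x^-2 + 2x^-1 - 1 + x  [12 crossings, <D> = A^-16 - A^-12 + 2A^-8 - 2A^-4 + 2 - 2A^4 + A^8, w = -4]
key observation: 2 classes among 2 diagrams; unequal V(x) rules out equality


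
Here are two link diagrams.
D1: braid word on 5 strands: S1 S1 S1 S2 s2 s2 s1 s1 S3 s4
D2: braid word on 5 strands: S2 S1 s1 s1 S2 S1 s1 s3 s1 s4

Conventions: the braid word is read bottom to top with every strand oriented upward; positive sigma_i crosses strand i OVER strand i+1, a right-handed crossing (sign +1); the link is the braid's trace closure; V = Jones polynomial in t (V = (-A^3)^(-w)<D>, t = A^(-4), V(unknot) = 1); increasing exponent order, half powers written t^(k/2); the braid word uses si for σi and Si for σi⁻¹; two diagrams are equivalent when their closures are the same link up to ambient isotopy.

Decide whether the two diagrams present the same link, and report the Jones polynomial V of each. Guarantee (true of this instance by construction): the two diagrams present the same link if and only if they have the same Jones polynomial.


equivalent: no
D1 (bracket 1; 10 crossings at w = 0): V = 1
D2 (bracket A^-2 - A^2 + A^6 - A^10 + A^14; 10 crossings at w = +2): V = t^-2 - t^-1 + 1 - t + t^2
key observation: comparing 2 Jones polynomials yields 2 groups


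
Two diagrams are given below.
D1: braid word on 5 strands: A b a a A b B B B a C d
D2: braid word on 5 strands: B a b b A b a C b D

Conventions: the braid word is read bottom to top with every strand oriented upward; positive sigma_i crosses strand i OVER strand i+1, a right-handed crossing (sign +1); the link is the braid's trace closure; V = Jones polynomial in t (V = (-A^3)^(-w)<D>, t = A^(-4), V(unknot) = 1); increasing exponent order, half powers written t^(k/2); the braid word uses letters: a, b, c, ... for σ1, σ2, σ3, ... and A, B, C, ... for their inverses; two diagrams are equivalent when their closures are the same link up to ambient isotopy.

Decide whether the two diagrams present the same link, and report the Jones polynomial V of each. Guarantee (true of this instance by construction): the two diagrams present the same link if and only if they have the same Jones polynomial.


equivalent: no
V(D1) = 1  (w 0, c 12, <D> = 1)
D2 (bracket -A^-18 + A^-14 - A^-10 + 2A^-6 - A^-2 + A^2; 10 crossings at w = +2): V = t - t^2 + 2t^3 - t^4 + t^5 - t^6
why: 2 values of V(t) split the 2 diagrams


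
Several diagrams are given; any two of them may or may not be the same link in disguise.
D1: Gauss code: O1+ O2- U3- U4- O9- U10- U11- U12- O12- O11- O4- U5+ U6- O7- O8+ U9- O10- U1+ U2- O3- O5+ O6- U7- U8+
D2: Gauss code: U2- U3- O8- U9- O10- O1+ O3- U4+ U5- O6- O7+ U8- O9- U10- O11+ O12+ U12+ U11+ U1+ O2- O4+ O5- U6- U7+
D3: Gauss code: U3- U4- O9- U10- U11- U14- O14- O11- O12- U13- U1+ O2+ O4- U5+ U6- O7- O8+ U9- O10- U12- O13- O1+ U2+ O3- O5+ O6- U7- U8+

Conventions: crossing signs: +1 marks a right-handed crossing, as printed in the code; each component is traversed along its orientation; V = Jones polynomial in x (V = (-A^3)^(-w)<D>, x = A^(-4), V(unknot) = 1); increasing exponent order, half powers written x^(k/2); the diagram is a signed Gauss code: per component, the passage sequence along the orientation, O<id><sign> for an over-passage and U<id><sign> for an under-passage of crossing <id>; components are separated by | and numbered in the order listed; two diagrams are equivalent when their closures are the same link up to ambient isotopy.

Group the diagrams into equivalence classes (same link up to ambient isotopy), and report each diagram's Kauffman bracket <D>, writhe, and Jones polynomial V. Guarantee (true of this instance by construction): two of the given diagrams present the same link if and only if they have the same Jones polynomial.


grouping into links: {D1, D2, D3}
V(D1) = -x^-4 + x^-3 + x^-1  (w -6, c 12, <D> = A^-14 + A^-6 - A^-2)
D2 (bracket A^-2 + A^6 - A^10; 12 crossings at w = -2): V = -x^-4 + x^-3 + x^-1
D3 (bracket A^-14 + A^-6 - A^-2; 14 crossings at w = -6): V = -x^-4 + x^-3 + x^-1
why: one V(x) for all 3 diagrams — one class (guaranteed)


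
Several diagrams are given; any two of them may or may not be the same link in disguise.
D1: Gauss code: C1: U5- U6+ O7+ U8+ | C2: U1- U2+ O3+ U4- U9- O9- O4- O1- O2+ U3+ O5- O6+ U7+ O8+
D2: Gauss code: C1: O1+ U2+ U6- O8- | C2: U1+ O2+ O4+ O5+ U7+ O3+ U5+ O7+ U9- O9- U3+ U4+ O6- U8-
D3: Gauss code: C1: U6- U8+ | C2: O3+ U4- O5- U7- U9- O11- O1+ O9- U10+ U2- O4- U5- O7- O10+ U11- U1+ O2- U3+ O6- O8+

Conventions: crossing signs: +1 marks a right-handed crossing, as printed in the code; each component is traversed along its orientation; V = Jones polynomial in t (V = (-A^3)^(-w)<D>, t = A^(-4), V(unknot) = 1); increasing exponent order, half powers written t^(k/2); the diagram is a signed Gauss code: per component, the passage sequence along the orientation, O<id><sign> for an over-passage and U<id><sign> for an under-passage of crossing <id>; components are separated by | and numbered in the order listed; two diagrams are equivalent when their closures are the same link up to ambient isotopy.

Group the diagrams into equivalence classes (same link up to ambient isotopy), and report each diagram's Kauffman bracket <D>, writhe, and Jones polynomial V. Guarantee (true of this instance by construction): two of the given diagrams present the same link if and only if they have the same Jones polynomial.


grouping into links: {D1} | {D2} | {D3}
V(D1) = -t^(1/2) - t^(5/2)  (w +1, c 9, <D> = A^-7 + A)
V(D2) = -t^(1/2) - t^(3/2) - t^(5/2) + t^(9/2)  (w +3, c 9, <D> = -A^-9 + A^-1 + A^3 + A^7)
V(D3) = t^(-9/2) - t^(-5/2) - t^(-3/2) - t^(-1/2)  [11 crossings, <D> = A^-7 + A^-3 + A - A^9, w = -3]
why: comparing 3 Jones polynomials yields 3 groups


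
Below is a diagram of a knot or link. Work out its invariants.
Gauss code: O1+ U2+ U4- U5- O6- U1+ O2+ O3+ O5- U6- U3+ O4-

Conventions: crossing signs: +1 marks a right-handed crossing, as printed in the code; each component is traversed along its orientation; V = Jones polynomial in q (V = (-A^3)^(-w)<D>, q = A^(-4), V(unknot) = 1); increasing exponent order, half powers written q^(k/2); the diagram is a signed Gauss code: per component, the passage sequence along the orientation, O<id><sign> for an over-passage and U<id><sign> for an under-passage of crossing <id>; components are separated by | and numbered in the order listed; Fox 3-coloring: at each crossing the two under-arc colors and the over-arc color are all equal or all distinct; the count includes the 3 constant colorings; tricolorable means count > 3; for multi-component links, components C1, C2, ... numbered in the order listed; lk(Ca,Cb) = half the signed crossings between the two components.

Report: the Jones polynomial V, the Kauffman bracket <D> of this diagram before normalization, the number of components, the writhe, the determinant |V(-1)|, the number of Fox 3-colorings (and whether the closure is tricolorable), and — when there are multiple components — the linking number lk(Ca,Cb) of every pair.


Jones polynomial: V(q) = q^-2 - q^-1 + 1 - q + q^2
<D> = A^-8 - A^-4 + 1 - A^4 + A^8; writhe 0
components 1, writhe 0 (6 crossings)
3-colorings: 3 of 3^6, det 5 — not tricolorable
note: w = 0 (over 6 crossings) is diagram-only; (-A^3)^(0) removes it from V


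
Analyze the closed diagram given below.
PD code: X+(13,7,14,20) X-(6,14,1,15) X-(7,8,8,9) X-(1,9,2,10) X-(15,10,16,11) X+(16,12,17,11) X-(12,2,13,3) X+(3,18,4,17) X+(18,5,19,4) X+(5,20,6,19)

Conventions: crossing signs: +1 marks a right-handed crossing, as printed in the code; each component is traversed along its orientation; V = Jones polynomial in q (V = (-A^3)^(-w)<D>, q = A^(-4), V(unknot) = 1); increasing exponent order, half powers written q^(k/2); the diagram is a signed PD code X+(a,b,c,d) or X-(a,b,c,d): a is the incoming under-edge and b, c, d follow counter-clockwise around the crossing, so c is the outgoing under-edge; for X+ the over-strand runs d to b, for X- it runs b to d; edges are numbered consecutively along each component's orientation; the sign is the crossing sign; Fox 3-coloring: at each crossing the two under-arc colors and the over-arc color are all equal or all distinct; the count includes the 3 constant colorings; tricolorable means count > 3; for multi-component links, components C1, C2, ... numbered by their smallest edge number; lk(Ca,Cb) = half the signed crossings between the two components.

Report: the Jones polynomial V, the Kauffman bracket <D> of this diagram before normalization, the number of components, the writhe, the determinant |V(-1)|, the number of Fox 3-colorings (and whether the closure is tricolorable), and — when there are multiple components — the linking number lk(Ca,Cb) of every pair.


V = -q^(-3/2) + q^(-1/2) - 2q^(1/2) + q^(3/2) - 2q^(5/2) + q^(7/2)
<D> = A^-14 - 2A^-10 + A^-6 - 2A^-2 + A^2 - A^6 (w = 0)
2 components over 10 crossings, w = 0
lk(C1,C2): 0
3 Fox colorings among 3^10, |V(-1)| = 8: not tricolorable
why: summing lk over 1 pair gives 0


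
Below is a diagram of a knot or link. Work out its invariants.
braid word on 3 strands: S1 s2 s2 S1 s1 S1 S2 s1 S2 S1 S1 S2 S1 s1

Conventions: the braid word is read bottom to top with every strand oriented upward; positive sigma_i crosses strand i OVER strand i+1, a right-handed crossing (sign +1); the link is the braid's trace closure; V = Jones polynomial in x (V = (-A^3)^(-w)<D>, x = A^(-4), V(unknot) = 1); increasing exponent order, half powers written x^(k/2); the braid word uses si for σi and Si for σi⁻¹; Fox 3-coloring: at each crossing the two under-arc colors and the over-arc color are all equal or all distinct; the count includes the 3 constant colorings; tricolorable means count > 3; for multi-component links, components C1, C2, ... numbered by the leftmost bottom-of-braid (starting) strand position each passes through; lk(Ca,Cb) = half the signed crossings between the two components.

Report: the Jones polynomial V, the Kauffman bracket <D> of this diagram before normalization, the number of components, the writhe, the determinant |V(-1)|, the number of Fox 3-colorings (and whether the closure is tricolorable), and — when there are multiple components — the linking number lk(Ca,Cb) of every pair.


Jones polynomial: V(x) = -x^-6 + x^-5 - x^-4 + 2x^-3 - x^-2 + x^-1
<D> = A^-8 - A^-4 + 2 - A^4 + A^8 - A^12; writhe -4
components 1, writhe -4 (14 crossings)
3-colorings: 3 of 3^14, det 7 — not tricolorable
note: det 7 = |V(-1)|; not divisible by 3, so not tricolorable


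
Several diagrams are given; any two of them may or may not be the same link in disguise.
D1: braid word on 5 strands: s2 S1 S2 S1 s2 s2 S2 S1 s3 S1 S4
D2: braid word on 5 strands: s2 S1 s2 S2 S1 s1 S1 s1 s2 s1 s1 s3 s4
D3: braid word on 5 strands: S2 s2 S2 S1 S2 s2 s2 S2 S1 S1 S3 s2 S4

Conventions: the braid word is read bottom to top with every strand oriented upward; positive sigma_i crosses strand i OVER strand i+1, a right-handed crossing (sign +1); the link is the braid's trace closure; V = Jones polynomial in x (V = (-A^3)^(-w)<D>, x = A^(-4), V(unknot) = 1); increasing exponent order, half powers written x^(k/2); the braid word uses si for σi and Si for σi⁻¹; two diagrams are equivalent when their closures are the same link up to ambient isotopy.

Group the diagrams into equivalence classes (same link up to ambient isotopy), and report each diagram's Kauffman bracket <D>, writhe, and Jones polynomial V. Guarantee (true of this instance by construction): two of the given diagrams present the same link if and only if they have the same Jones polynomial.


classes: {D1, D3} | {D2}
V(D1) = x^(-9/2) - x^(-5/2) - x^(-3/2) - x^(-1/2)  [11 crossings, <D> = A^-7 + A^-3 + A - A^9, w = -3]
D2 (bracket A^-3 + A^5 - A^9 + A^13; 13 crossings at w = +5): V = -x^(1/2) + x^(3/2) - x^(5/2) - x^(9/2)
D3 (bracket A^-13 + A^-9 + A^-5 - A^3; 13 crossings at w = -5): V = x^(-9/2) - x^(-5/2) - x^(-3/2) - x^(-1/2)
note: 2 values of V(x) split the 3 diagrams


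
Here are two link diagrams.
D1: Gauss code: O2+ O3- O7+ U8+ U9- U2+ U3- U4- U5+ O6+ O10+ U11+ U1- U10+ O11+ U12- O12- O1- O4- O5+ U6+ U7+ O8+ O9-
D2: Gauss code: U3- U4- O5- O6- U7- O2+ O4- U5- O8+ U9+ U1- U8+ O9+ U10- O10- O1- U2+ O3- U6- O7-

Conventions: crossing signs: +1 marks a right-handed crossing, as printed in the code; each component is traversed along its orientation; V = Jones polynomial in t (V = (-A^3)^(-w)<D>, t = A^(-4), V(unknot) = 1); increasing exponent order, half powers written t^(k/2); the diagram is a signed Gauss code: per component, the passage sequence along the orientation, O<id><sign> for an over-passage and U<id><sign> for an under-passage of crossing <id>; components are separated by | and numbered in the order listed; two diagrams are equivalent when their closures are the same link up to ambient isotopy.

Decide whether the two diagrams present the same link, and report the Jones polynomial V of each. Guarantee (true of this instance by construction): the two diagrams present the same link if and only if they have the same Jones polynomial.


equivalent: no
V(D1) = 1  (w +2, c 12, <D> = A^6)
V(D2) = -t^-6 + t^-5 - t^-4 + 2t^-3 - t^-2 + t^-1  (w -4, c 10, <D> = A^-8 - A^-4 + 2 - A^4 + A^8 - A^12)
why: 2 classes among 2 diagrams; unequal V(t) rules out equality


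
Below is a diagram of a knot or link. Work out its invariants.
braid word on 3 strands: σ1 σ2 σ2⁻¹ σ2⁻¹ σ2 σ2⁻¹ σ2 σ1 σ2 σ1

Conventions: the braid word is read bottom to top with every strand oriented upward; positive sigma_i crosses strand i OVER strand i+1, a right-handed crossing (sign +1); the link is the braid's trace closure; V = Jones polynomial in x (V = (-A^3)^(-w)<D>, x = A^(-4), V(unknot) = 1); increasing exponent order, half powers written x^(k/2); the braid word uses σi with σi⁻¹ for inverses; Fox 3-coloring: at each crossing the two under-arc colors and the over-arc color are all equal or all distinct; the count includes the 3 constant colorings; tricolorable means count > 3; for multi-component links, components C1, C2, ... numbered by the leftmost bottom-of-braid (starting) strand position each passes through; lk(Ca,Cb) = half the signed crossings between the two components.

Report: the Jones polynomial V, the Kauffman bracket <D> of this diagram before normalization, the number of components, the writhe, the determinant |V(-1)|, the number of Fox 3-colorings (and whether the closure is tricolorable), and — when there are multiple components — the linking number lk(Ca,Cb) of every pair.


V = x + x^3 - x^4
<D> = -A^-4 + 1 + A^8 (w = +4)
1 component over 10 crossings, w = +4
9 Fox colorings among 3^10, |V(-1)| = 3: tricolorable
why: |V(-1)| = 3: so tricolorable, since 3 divides 3


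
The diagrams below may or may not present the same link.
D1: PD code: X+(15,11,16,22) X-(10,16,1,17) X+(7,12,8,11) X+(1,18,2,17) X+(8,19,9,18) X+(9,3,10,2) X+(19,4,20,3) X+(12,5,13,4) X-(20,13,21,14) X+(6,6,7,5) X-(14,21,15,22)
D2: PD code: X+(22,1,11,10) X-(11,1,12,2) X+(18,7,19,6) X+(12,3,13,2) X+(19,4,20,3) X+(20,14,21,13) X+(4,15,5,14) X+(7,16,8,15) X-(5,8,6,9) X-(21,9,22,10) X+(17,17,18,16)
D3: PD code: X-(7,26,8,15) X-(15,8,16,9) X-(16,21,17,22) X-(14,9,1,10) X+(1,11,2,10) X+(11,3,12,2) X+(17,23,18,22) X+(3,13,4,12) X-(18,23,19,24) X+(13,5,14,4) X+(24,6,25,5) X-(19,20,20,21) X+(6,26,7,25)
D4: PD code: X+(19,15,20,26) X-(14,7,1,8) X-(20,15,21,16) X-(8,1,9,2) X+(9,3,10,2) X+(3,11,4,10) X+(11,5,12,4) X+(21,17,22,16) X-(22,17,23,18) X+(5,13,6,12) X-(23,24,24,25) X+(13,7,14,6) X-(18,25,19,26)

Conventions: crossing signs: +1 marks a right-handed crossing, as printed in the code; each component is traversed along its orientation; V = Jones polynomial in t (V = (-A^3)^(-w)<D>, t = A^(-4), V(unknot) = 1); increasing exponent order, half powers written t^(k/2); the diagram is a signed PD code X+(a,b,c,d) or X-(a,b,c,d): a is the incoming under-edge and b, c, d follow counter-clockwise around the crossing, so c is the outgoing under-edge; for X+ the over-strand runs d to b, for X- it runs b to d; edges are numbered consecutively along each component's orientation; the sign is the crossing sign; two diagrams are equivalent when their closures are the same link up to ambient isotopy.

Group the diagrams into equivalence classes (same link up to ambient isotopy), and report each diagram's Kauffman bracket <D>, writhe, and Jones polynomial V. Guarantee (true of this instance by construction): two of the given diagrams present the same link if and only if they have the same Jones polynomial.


equivalence classes: {D1, D2} | {D3, D4}
D1 (bracket A^-3 + A^5 - A^9 + A^13; 11 crossings at w = +5): V = -t^(1/2) + t^(3/2) - t^(5/2) - t^(9/2)
V(D2) = -t^(1/2) + t^(3/2) - t^(5/2) - t^(9/2)  (w +5, c 11, <D> = A^-3 + A^5 - A^9 + A^13)
V(D3) = -t^(1/2) - t^(3/2) - t^(5/2) + t^(9/2)  (w +1, c 13, <D> = -A^-15 + A^-7 + A^-3 + A)
V(D4) = -t^(1/2) - t^(3/2) - t^(5/2) + t^(9/2)  (w +1, c 13, <D> = -A^-15 + A^-7 + A^-3 + A)
key observation: 2 classes among 4 diagrams; unequal V(t) rules out equality


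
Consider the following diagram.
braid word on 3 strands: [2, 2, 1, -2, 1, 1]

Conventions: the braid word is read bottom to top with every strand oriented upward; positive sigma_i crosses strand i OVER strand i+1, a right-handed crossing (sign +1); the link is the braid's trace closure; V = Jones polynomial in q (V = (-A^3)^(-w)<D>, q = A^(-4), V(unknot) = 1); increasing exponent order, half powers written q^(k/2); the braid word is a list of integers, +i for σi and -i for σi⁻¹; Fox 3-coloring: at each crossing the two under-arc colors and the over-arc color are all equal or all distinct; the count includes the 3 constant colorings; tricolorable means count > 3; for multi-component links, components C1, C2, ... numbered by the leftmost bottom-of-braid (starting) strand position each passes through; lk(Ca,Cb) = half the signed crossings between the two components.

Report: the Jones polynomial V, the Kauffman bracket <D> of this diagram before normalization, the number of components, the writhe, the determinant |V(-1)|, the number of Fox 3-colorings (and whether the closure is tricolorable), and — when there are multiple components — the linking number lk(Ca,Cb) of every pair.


V(q) = q - q^2 + 2q^3 - q^4 + q^5 - q^6
bracket: -A^-12 + A^-8 - A^-4 + 2 - A^4 + A^8, w = +4
1 component, writhe +4, over 6 crossings
det 7, colorings 3 of 3^6 — not tricolorable
observation: det 7 = |V(-1)|; not divisible by 3, so not tricolorable


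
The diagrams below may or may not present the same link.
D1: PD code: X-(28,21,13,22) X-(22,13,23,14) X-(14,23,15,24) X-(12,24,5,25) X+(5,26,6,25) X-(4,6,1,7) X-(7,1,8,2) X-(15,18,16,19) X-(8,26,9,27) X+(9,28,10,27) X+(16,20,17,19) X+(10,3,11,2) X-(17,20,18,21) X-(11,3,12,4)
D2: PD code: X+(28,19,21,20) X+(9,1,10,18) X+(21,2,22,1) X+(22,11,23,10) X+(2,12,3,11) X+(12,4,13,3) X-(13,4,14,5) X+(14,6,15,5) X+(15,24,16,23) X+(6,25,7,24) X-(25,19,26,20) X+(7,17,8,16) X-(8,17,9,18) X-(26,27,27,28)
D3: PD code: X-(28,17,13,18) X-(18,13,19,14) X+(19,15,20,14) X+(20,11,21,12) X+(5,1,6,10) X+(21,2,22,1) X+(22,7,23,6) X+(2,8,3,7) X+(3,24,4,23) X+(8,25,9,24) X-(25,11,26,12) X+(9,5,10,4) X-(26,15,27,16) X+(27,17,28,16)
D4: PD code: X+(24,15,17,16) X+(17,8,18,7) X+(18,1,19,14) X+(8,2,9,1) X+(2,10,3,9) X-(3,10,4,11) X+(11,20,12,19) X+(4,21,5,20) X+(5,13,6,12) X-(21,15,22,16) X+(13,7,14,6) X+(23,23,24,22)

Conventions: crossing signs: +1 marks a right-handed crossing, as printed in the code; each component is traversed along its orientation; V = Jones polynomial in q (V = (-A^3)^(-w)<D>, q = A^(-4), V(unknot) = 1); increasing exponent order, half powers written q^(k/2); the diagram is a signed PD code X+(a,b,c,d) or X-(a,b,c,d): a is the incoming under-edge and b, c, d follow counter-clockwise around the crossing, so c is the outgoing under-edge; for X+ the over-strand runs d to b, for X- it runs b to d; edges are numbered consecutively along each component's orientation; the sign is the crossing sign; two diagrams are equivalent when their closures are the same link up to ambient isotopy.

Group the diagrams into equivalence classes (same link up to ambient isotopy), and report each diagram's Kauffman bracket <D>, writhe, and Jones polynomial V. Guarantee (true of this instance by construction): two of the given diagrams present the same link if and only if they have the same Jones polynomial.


grouping into links: {D1} | {D2, D3, D4}
V(D1) = -q^-7 + q^-4 + 2q^-3 + q^-2 + q^-1  (w -6, c 14, <D> = A^-14 + A^-10 + 2A^-6 + A^-2 - A^10)
D2 (bracket -A^-14 + A^-6 + A^-2 + A^2 + A^6 + A^10; 14 crossings at w = +6): V = q^2 + q^3 + q^4 + q^5 + q^6 - q^8
D3 (bracket -A^-14 + A^-6 + A^-2 + A^2 + A^6 + A^10; 14 crossings at w = +6): V = q^2 + q^3 + q^4 + q^5 + q^6 - q^8
V(D4) = q^2 + q^3 + q^4 + q^5 + q^6 - q^8  (w +8, c 12, <D> = -A^-8 + 1 + A^4 + A^8 + A^12 + A^16)
why: V(q) takes 2 values over 4 diagrams, fixing the grouping


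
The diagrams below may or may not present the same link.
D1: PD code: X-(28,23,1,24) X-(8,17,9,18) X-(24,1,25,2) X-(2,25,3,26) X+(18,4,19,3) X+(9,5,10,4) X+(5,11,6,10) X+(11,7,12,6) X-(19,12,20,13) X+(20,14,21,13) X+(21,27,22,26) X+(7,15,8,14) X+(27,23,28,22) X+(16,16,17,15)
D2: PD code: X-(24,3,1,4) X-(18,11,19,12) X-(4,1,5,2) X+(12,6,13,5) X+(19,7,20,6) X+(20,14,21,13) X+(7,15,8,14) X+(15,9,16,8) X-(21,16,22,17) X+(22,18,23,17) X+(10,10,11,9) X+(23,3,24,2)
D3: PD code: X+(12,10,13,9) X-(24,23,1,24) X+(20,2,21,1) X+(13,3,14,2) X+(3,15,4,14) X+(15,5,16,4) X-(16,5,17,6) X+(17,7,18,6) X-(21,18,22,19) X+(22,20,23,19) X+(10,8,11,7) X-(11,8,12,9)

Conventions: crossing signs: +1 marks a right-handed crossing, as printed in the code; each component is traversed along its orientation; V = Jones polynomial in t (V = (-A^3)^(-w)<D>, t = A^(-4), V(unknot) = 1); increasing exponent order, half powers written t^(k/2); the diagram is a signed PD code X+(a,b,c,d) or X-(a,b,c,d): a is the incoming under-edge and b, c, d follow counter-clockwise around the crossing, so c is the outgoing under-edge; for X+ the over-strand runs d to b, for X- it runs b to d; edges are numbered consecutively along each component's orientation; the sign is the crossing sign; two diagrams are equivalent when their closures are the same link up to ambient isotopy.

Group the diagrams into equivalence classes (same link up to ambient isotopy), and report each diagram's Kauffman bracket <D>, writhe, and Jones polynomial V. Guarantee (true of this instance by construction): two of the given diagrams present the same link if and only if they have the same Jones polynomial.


classes: {D1, D2, D3}
V(D1) = t + t^3 - t^4  [14 crossings, <D> = -A^-4 + 1 + A^8, w = +4]
D2 (bracket -A^-4 + 1 + A^8; 12 crossings at w = +4): V = t + t^3 - t^4
V(D3) = t + t^3 - t^4  [12 crossings, <D> = -A^-4 + 1 + A^8, w = +4]
note: one V(t) for all 3 diagrams — one class (guaranteed)


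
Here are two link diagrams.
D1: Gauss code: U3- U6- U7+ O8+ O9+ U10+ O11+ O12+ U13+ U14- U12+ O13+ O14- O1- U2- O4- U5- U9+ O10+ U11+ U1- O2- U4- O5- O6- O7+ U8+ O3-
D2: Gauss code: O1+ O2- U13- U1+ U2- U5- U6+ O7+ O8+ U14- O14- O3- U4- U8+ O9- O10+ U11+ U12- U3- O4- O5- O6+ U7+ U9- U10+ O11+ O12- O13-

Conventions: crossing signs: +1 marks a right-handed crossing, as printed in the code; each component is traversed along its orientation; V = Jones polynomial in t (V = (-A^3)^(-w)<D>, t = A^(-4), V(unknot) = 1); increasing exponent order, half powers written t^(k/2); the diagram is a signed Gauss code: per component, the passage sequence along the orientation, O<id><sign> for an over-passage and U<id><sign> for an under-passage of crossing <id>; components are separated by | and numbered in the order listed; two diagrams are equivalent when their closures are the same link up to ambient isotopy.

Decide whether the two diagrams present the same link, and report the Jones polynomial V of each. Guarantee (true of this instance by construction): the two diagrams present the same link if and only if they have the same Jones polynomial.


same link: yes
V(D1) = 1  [14 crossings, <D> = 1, w = 0]
V(D2) = 1  [14 crossings, <D> = A^-6, w = -2]
insight: all 2 diagrams share one V(t), hence one class


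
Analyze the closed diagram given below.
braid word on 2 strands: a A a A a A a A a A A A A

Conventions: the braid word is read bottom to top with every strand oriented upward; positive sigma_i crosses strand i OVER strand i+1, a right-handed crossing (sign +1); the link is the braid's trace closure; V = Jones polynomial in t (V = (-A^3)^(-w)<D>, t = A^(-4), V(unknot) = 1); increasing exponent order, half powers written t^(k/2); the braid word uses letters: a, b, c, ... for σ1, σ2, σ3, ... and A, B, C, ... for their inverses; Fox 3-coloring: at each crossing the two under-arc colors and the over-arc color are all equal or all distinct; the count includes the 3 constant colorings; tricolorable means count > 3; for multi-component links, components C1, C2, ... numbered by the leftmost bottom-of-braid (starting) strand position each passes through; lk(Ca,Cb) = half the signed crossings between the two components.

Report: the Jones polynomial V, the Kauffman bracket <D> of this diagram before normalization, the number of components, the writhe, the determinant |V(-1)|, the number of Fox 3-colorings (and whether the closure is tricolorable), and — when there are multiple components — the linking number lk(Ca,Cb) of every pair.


V(t) = -t^-4 + t^-3 + t^-1
bracket: -A^-5 - A^3 + A^7, w = -3
1 component, writhe -3, over 13 crossings
det 3, colorings 9 of 3^13 — tricolorable
observation: |V(-1)| = 3: so tricolorable, since 3 divides 3


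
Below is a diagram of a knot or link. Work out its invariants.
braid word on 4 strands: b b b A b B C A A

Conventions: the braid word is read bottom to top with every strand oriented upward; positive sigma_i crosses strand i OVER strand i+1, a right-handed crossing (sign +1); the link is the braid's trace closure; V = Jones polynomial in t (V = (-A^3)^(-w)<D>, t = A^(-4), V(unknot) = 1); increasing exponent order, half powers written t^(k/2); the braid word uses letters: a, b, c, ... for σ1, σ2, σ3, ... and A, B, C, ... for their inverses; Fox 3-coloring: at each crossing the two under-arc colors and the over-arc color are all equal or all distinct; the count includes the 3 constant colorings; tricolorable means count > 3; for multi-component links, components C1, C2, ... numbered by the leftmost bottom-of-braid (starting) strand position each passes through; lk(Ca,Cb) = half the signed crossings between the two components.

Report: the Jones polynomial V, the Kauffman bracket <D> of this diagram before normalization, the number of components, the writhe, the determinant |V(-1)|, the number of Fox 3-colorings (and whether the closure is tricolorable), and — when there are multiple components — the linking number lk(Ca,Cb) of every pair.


V = -t^-3 + t^-2 - t^-1 + 3 - t + t^2 - t^3
<D> = A^-15 - A^-11 + A^-7 - 3A^-3 + A - A^5 + A^9 (w = -1)
1 component over 9 crossings, w = -1
27 Fox colorings among 3^9, |V(-1)| = 9: tricolorable
why: palindromic: swapping t for 1/t fixes V
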